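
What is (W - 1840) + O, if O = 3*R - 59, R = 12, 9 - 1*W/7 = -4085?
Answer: 26795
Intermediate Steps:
W = 28658 (W = 63 - 7*(-4085) = 63 + 28595 = 28658)
O = -23 (O = 3*12 - 59 = 36 - 59 = -23)
(W - 1840) + O = (28658 - 1840) - 23 = 26818 - 23 = 26795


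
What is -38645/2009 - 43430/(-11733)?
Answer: -366170915/23571597 ≈ -15.534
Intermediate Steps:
-38645/2009 - 43430/(-11733) = -38645*1/2009 - 43430*(-1/11733) = -38645/2009 + 43430/11733 = -366170915/23571597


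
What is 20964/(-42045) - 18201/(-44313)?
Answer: -18190743/207015565 ≈ -0.087871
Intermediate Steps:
20964/(-42045) - 18201/(-44313) = 20964*(-1/42045) - 18201*(-1/44313) = -6988/14015 + 6067/14771 = -18190743/207015565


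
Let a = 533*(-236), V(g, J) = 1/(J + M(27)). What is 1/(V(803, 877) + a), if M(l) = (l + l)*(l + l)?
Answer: -3793/477113883 ≈ -7.9499e-6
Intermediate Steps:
M(l) = 4*l² (M(l) = (2*l)*(2*l) = 4*l²)
V(g, J) = 1/(2916 + J) (V(g, J) = 1/(J + 4*27²) = 1/(J + 4*729) = 1/(J + 2916) = 1/(2916 + J))
a = -125788
1/(V(803, 877) + a) = 1/(1/(2916 + 877) - 125788) = 1/(1/3793 - 125788) = 1/(-477113883/3793) = -3793/477113883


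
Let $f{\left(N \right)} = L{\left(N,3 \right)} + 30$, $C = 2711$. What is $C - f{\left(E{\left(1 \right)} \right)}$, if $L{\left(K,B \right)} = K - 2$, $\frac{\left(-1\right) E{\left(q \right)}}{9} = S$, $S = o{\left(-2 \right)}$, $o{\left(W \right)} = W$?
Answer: $2665$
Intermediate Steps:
$S = -2$
$E{\left(q \right)} = 18$ ($E{\left(q \right)} = \left(-9\right) \left(-2\right) = 18$)
$L{\left(K,B \right)} = -2 + K$
$f{\left(N \right)} = 28 + N$ ($f{\left(N \right)} = \left(-2 + N\right) + 30 = 28 + N$)
$C - f{\left(E{\left(1 \right)} \right)} = 2711 - \left(28 + 18\right) = 2711 - 46 = 2665$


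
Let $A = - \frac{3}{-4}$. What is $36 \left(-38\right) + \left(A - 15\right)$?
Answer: $- \frac{5529}{4} \approx -1382.3$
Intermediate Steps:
$A = \frac{3}{4}$ ($A = \left(-3\right) \left(- \frac{1}{4}\right) = \frac{3}{4} \approx 0.75$)
$36 \left(-38\right) + \left(A - 15\right) = 36 \left(-38\right) + \left(\frac{3}{4} - 15\right) = -1368 - \frac{57}{4} = - \frac{5529}{4}$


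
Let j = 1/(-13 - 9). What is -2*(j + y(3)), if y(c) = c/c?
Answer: -21/11 ≈ -1.9091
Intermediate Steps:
y(c) = 1
j = -1/22 (j = 1/(-22) = -1/22 ≈ -0.045455)
-2*(j + y(3)) = -2*(-1/22 + 1) = -2*21/22 = -21/11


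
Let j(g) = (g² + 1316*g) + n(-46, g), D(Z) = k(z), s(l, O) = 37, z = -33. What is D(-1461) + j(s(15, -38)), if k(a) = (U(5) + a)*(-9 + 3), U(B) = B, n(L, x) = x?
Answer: 50266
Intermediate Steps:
k(a) = -30 - 6*a (k(a) = (5 + a)*(-9 + 3) = (5 + a)*(-6) = -30 - 6*a)
D(Z) = 168 (D(Z) = -30 - 6*(-33) = -30 + 198 = 168)
j(g) = g² + 1317*g (j(g) = (g² + 1316*g) + g = g² + 1317*g)
D(-1461) + j(s(15, -38)) = 168 + 37*(1317 + 37) = 168 + 37*1354 = 168 + 50098 = 50266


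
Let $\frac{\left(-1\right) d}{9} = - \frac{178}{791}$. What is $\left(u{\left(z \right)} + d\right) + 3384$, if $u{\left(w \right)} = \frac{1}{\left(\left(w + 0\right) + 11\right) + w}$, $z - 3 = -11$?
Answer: $\frac{13390939}{3955} \approx 3385.8$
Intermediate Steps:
$z = -8$ ($z = 3 - 11 = -8$)
$d = \frac{1602}{791}$ ($d = - 9 \left(- \frac{178}{791}\right) = - 9 \left(\left(-178\right) \frac{1}{791}\right) = \left(-9\right) \left(- \frac{178}{791}\right) = \frac{1602}{791} \approx 2.0253$)
$u{\left(w \right)} = \frac{1}{11 + 2 w}$ ($u{\left(w \right)} = \frac{1}{\left(w + 11\right) + w} = \frac{1}{\left(11 + w\right) + w} = \frac{1}{11 + 2 w}$)
$\left(u{\left(z \right)} + d\right) + 3384 = \left(\frac{1}{11 + 2 \left(-8\right)} + \frac{1602}{791}\right) + 3384 = \left(\frac{1}{11 - 16} + \frac{1602}{791}\right) + 3384 = \left(\frac{1}{-5} + \frac{1602}{791}\right) + 3384 = \left(- \frac{1}{5} + \frac{1602}{791}\right) + 3384 = \frac{7219}{3955} + 3384 = \frac{13390939}{3955}$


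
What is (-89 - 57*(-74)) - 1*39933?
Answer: -35804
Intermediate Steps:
(-89 - 57*(-74)) - 1*39933 = (-89 + 4218) - 39933 = 4129 - 39933 = -35804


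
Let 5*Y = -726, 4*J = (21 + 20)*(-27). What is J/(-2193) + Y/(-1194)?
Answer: 720959/2909380 ≈ 0.24781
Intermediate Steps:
J = -1107/4 (J = ((21 + 20)*(-27))/4 = (41*(-27))/4 = (1/4)*(-1107) = -1107/4 ≈ -276.75)
Y = -726/5 (Y = (1/5)*(-726) = -726/5 ≈ -145.20)
J/(-2193) + Y/(-1194) = -1107/4/(-2193) - 726/5/(-1194) = -1107/4*(-1/2193) - 726/5*(-1/1194) = 369/2924 + 121/995 = 720959/2909380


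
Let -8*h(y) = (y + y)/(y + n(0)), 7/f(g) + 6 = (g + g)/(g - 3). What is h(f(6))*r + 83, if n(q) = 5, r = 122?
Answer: 925/6 ≈ 154.17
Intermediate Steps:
f(g) = 7/(-6 + 2*g/(-3 + g)) (f(g) = 7/(-6 + (g + g)/(g - 3)) = 7/(-6 + (2*g)/(-3 + g)) = 7/(-6 + 2*g/(-3 + g)))
h(y) = -y/(4*(5 + y)) (h(y) = -(y + y)/(8*(y + 5)) = -2*y/(8*(5 + y)) = -y/(4*(5 + y)))
h(f(6))*r + 83 = -7*(3 - 1*6)/(2*(-9 + 2*6))/(20 + 4*(7*(3 - 1*6)/(2*(-9 + 2*6))))*122 + 83 = -7*(3 - 6)/(2*(-9 + 12))/(20 + 4*(7*(3 - 6)/(2*(-9 + 12))))*122 + 83 = -(7/2)*(-3)/3/(20 + 4*((7/2)*(-3)/3))*122 + 83 = -(7/2)*(1/3)*(-3)/(20 + 4*((7/2)*(1/3)*(-3)))*122 + 83 = -1*(-7/2)/(20 + 4*(-7/2))*122 + 83 = -1*(-7/2)/(20 - 14)*122 + 83 = -1*(-7/2)/6*122 + 83 = -1*(-7/2)*1/6*122 + 83 = (7/12)*122 + 83 = 427/6 + 83 = 925/6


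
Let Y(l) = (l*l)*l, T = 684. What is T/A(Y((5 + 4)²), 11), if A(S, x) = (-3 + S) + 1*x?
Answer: 36/27971 ≈ 0.0012870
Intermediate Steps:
Y(l) = l³ (Y(l) = l²*l = l³)
A(S, x) = -3 + S + x (A(S, x) = (-3 + S) + x = -3 + S + x)
T/A(Y((5 + 4)²), 11) = 684/(-3 + ((5 + 4)²)³ + 11) = 684/(-3 + (9²)³ + 11) = 684/(-3 + 81³ + 11) = 684/(-3 + 531441 + 11) = 684/531449 = 684*(1/531449) = 36/27971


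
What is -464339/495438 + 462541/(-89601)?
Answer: -30085069633/4932415582 ≈ -6.0995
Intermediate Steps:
-464339/495438 + 462541/(-89601) = -464339*1/495438 + 462541*(-1/89601) = -464339/495438 - 462541/89601 = -30085069633/4932415582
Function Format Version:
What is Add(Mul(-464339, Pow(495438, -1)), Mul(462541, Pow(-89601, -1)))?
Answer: Rational(-30085069633, 4932415582) ≈ -6.0995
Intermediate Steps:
Add(Mul(-464339, Pow(495438, -1)), Mul(462541, Pow(-89601, -1))) = Add(Mul(-464339, Rational(1, 495438)), Mul(462541, Rational(-1, 89601))) = Add(Rational(-464339, 495438), Rational(-462541, 89601)) = Rational(-30085069633, 4932415582)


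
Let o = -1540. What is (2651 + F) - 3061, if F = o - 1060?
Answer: -3010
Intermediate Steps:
F = -2600 (F = -1540 - 1060 = -2600)
(2651 + F) - 3061 = (2651 - 2600) - 3061 = 51 - 3061 = -3010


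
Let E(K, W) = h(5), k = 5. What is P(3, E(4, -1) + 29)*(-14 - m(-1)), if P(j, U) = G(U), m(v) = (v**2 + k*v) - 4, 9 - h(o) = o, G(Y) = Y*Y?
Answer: -6534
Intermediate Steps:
G(Y) = Y**2
h(o) = 9 - o
m(v) = -4 + v**2 + 5*v (m(v) = (v**2 + 5*v) - 4 = -4 + v**2 + 5*v)
E(K, W) = 4 (E(K, W) = 9 - 1*5 = 9 - 5 = 4)
P(j, U) = U**2
P(3, E(4, -1) + 29)*(-14 - m(-1)) = (4 + 29)**2*(-14 - (-4 + (-1)**2 + 5*(-1))) = 33**2*(-14 - (-4 + 1 - 5)) = 1089*(-14 - 1*(-8)) = 1089*(-14 + 8) = 1089*(-6) = -6534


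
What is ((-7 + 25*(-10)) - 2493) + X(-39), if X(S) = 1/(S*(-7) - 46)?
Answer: -624249/227 ≈ -2750.0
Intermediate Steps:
X(S) = 1/(-46 - 7*S) (X(S) = 1/(-7*S - 46) = 1/(-46 - 7*S))
((-7 + 25*(-10)) - 2493) + X(-39) = ((-7 + 25*(-10)) - 2493) - 1/(46 + 7*(-39)) = ((-7 - 250) - 2493) - 1/(46 - 273) = (-257 - 2493) - 1/(-227) = -2750 - 1*(-1/227) = -2750 + 1/227 = -624249/227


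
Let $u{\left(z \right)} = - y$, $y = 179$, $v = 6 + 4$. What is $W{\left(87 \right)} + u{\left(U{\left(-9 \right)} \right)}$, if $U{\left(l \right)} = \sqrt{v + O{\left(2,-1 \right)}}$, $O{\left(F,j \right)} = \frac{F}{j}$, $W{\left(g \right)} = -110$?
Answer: $-289$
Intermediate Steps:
$v = 10$
$U{\left(l \right)} = 2 \sqrt{2}$ ($U{\left(l \right)} = \sqrt{10 + \frac{2}{-1}} = \sqrt{10 + 2 \left(-1\right)} = \sqrt{10 - 2} = \sqrt{8} = 2 \sqrt{2}$)
$u{\left(z \right)} = -179$ ($u{\left(z \right)} = \left(-1\right) 179 = -179$)
$W{\left(87 \right)} + u{\left(U{\left(-9 \right)} \right)} = -110 - 179 = -289$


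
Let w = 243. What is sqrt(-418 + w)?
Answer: 5*I*sqrt(7) ≈ 13.229*I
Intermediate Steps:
sqrt(-418 + w) = sqrt(-418 + 243) = sqrt(-175) = 5*I*sqrt(7)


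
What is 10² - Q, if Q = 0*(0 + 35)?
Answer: 100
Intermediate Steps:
Q = 0 (Q = 0*35 = 0)
10² - Q = 10² - 1*0 = 100 + 0 = 100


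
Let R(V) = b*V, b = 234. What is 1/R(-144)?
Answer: -1/33696 ≈ -2.9677e-5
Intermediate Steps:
R(V) = 234*V
1/R(-144) = 1/(234*(-144)) = 1/(-33696) = -1/33696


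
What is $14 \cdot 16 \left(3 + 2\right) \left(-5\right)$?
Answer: $-5600$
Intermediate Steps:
$14 \cdot 16 \left(3 + 2\right) \left(-5\right) = 224 \cdot 5 \left(-5\right) = 224 \left(-25\right) = -5600$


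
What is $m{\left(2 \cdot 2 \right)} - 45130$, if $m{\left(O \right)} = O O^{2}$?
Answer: $-45066$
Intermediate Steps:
$m{\left(O \right)} = O^{3}$
$m{\left(2 \cdot 2 \right)} - 45130 = \left(2 \cdot 2\right)^{3} - 45130 = 4^{3} - 45130 = 64 - 45130 = -45066$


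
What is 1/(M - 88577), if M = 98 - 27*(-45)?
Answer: -1/87264 ≈ -1.1459e-5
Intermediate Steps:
M = 1313 (M = 98 + 1215 = 1313)
1/(M - 88577) = 1/(1313 - 88577) = 1/(-87264) = -1/87264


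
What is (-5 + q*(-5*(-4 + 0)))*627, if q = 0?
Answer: -3135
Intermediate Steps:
(-5 + q*(-5*(-4 + 0)))*627 = (-5 + 0*(-5*(-4 + 0)))*627 = (-5 + 0*(-5*(-4)))*627 = (-5 + 0*20)*627 = (-5 + 0)*627 = -5*627 = -3135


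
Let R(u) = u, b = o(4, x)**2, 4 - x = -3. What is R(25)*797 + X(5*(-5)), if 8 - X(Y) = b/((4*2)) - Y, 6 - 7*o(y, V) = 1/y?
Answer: 124862447/6272 ≈ 19908.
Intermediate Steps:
x = 7 (x = 4 - 1*(-3) = 4 + 3 = 7)
o(y, V) = 6/7 - 1/(7*y)
b = 529/784 (b = ((1/7)*(-1 + 6*4)/4)**2 = ((1/7)*(1/4)*(-1 + 24))**2 = ((1/7)*(1/4)*23)**2 = (23/28)**2 = 529/784 ≈ 0.67474)
X(Y) = 49647/6272 + Y (X(Y) = 8 - (529/(784*((4*2))) - Y) = 8 - ((529/784)/8 - Y) = 8 - ((529/784)*(1/8) - Y) = 8 - (529/6272 - Y) = 8 + (-529/6272 + Y) = 49647/6272 + Y)
R(25)*797 + X(5*(-5)) = 25*797 + (49647/6272 + 5*(-5)) = 19925 + (49647/6272 - 25) = 19925 - 107153/6272 = 124862447/6272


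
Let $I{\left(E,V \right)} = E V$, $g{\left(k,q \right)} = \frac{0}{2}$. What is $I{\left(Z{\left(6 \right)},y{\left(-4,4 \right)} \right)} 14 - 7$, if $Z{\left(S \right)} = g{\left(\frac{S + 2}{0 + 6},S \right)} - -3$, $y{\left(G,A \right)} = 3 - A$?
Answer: $-49$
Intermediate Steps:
$g{\left(k,q \right)} = 0$ ($g{\left(k,q \right)} = 0 \cdot \frac{1}{2} = 0$)
$Z{\left(S \right)} = 3$ ($Z{\left(S \right)} = 0 - -3 = 0 + 3 = 3$)
$I{\left(Z{\left(6 \right)},y{\left(-4,4 \right)} \right)} 14 - 7 = 3 \left(3 - 4\right) 14 - 7 = 3 \left(-1\right) 14 - 7 = \left(-3\right) 14 - 7 = -42 - 7 = -49$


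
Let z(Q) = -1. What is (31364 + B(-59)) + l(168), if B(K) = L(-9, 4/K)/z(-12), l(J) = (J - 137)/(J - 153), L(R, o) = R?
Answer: 470626/15 ≈ 31375.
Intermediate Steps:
l(J) = (-137 + J)/(-153 + J)
B(K) = 9 (B(K) = -9/(-1) = -9*(-1) = 9)
(31364 + B(-59)) + l(168) = (31364 + 9) + (-137 + 168)/(-153 + 168) = 31373 + 31/15 = 470626/15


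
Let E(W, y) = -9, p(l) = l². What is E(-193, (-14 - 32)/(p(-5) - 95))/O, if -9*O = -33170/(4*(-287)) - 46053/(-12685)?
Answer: 13715730/5507329 ≈ 2.4905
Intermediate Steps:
O = -5507329/1523970 (O = -(-33170/(4*(-287)) - 46053/(-12685))/9 = -(-33170/(-1148) - 46053*(-1/12685))/9 = -(-33170*(-1/1148) + 1071/295)/9 = -(16585/574 + 1071/295)/9 = -⅑*5507329/169330 = -5507329/1523970 ≈ -3.6138)
E(-193, (-14 - 32)/(p(-5) - 95))/O = -9/(-5507329/1523970) = -9*(-1523970/5507329) = 13715730/5507329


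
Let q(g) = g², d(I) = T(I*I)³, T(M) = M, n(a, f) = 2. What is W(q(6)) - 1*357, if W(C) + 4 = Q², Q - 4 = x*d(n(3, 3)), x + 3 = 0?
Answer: 34983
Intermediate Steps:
d(I) = I⁶ (d(I) = (I*I)³ = (I²)³ = I⁶)
x = -3 (x = -3 + 0 = -3)
Q = -188 (Q = 4 - 3*2⁶ = 4 - 3*64 = 4 - 192 = -188)
W(C) = 35340 (W(C) = -4 + (-188)² = -4 + 35344 = 35340)
W(q(6)) - 1*357 = 35340 - 1*357 = 35340 - 357 = 34983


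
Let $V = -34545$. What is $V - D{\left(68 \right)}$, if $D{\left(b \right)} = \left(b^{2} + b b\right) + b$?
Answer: $-43861$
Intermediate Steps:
$D{\left(b \right)} = b + 2 b^{2}$ ($D{\left(b \right)} = \left(b^{2} + b^{2}\right) + b = 2 b^{2} + b = b + 2 b^{2}$)
$V - D{\left(68 \right)} = -34545 - 68 \left(1 + 2 \cdot 68\right) = -34545 - 68 \left(1 + 136\right) = -34545 - 68 \cdot 137 = -34545 - 9316 = -43861$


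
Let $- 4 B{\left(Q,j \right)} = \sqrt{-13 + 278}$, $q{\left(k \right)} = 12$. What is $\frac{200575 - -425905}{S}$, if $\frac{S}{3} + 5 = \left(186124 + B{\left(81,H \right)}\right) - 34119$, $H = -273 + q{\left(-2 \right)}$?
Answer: $\frac{304719872000}{221798399841} + \frac{501184 \sqrt{265}}{221798399841} \approx 1.3739$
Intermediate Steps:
$H = -261$ ($H = -273 + 12 = -261$)
$B{\left(Q,j \right)} = - \frac{\sqrt{265}}{4}$ ($B{\left(Q,j \right)} = - \frac{\sqrt{-13 + 278}}{4} = - \frac{\sqrt{265}}{4}$)
$S = 456000 - \frac{3 \sqrt{265}}{4}$ ($S = -15 + 3 \left(\left(186124 - \frac{\sqrt{265}}{4}\right) - 34119\right) = -15 + 3 \left(152005 - \frac{\sqrt{265}}{4}\right) = -15 + \left(456015 - \frac{3 \sqrt{265}}{4}\right) = 456000 - \frac{3 \sqrt{265}}{4} \approx 4.5599 \cdot 10^{5}$)
$\frac{200575 - -425905}{S} = \frac{200575 - -425905}{456000 - \frac{3 \sqrt{265}}{4}} = \frac{200575 + 425905}{456000 - \frac{3 \sqrt{265}}{4}} = \frac{626480}{456000 - \frac{3 \sqrt{265}}{4}}$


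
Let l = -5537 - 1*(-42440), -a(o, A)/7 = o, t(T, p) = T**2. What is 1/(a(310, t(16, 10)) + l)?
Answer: 1/34733 ≈ 2.8791e-5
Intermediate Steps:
a(o, A) = -7*o
l = 36903 (l = -5537 + 42440 = 36903)
1/(a(310, t(16, 10)) + l) = 1/(-7*310 + 36903) = 1/(-2170 + 36903) = 1/34733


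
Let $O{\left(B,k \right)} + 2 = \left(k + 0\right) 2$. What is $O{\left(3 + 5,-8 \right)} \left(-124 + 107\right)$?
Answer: $306$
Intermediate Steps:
$O{\left(B,k \right)} = -2 + 2 k$ ($O{\left(B,k \right)} = -2 + \left(k + 0\right) 2 = -2 + k 2 = -2 + 2 k$)
$O{\left(3 + 5,-8 \right)} \left(-124 + 107\right) = \left(-2 + 2 \left(-8\right)\right) \left(-124 + 107\right) = \left(-2 - 16\right) \left(-17\right) = \left(-18\right) \left(-17\right) = 306$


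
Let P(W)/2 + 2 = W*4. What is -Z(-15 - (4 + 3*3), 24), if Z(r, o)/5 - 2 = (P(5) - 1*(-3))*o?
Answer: -4690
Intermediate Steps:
P(W) = -4 + 8*W (P(W) = -4 + 2*(W*4) = -4 + 2*(4*W) = -4 + 8*W)
Z(r, o) = 10 + 195*o (Z(r, o) = 10 + 5*(((-4 + 8*5) - 1*(-3))*o) = 10 + 5*(((-4 + 40) + 3)*o) = 10 + 5*((36 + 3)*o) = 10 + 5*(39*o) = 10 + 195*o)
-Z(-15 - (4 + 3*3), 24) = -(10 + 195*24) = -(10 + 4680) = -1*4690 = -4690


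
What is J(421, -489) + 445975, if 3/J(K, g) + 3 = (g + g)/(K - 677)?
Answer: 15609253/35 ≈ 4.4598e+5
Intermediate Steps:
J(K, g) = 3/(-3 + 2*g/(-677 + K)) (J(K, g) = 3/(-3 + (g + g)/(K - 677)) = 3/(-3 + (2*g)/(-677 + K)) = 3/(-3 + 2*g/(-677 + K)))
J(421, -489) + 445975 = 3*(-677 + 421)/(2031 - 3*421 + 2*(-489)) + 445975 = 3*(-256)/(2031 - 1263 - 978) + 445975 = 3*(-256)/(-210) + 445975 = 3*(-1/210)*(-256) + 445975 = 128/35 + 445975 = 15609253/35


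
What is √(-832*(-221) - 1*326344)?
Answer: 2*I*√35618 ≈ 377.45*I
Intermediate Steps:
√(-832*(-221) - 1*326344) = √(183872 - 326344) = √(-142472) = 2*I*√35618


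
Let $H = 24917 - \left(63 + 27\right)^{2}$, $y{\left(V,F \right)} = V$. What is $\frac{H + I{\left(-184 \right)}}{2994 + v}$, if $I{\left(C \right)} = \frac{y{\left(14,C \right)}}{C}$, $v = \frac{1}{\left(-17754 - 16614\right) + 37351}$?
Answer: $\frac{4615169331}{821661476} \approx 5.6169$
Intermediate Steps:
$v = \frac{1}{2983}$ ($v = \frac{1}{-34368 + 37351} = \frac{1}{2983} \approx 0.00033523$)
$H = 16817$ ($H = 24917 - 90^{2} = 24917 - 8100 = 16817$)
$I{\left(C \right)} = \frac{14}{C}$
$\frac{H + I{\left(-184 \right)}}{2994 + v} = \frac{16817 + \frac{14}{-184}}{2994 + \frac{1}{2983}} = \frac{16817 + 14 \left(- \frac{1}{184}\right)}{\frac{8931103}{2983}} = \left(16817 - \frac{7}{92}\right) \frac{2983}{8931103} = \frac{1547157}{92} \cdot \frac{2983}{8931103} = \frac{4615169331}{821661476}$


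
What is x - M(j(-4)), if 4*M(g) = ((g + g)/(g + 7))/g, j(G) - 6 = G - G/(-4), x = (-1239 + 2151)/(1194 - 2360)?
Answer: -7879/9328 ≈ -0.84466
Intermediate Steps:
x = -456/583 (x = 912/(-1166) = 912*(-1/1166) = -456/583 ≈ -0.78216)
j(G) = 6 + 5*G/4 (j(G) = 6 + (G - G/(-4)) = 6 + (G - G*(-1)/4) = 6 + (G - (-1)*G/4) = 6 + (G + G/4) = 6 + 5*G/4)
M(g) = 1/(2*(7 + g)) (M(g) = (((g + g)/(g + 7))/g)/4 = (((2*g)/(7 + g))/g)/4 = ((2*g/(7 + g))/g)/4 = (2/(7 + g))/4 = 1/(2*(7 + g)))
x - M(j(-4)) = -456/583 - 1/(2*(7 + (6 + (5/4)*(-4)))) = -456/583 - 1/(2*(7 + (6 - 5))) = -456/583 - 1/(2*(7 + 1)) = -456/583 - 1/(2*8) = -456/583 - 1*1/16 = -456/583 - 1/16 = -7879/9328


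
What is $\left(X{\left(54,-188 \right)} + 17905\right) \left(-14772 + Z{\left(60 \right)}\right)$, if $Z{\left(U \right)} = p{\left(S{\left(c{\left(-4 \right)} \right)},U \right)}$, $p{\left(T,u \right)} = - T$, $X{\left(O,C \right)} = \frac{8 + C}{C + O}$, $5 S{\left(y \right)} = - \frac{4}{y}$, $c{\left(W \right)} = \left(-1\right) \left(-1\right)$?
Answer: $- \frac{17721377920}{67} \approx -2.645 \cdot 10^{8}$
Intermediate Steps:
$c{\left(W \right)} = 1$
$S{\left(y \right)} = - \frac{4}{5 y}$ ($S{\left(y \right)} = \frac{\left(-4\right) \frac{1}{y}}{5} = - \frac{4}{5 y}$)
$X{\left(O,C \right)} = \frac{8 + C}{C + O}$
$Z{\left(U \right)} = \frac{4}{5}$ ($Z{\left(U \right)} = - \frac{-4}{5 \cdot 1} = - \frac{\left(-4\right) 1}{5} = \left(-1\right) \left(- \frac{4}{5}\right) = \frac{4}{5}$)
$\left(X{\left(54,-188 \right)} + 17905\right) \left(-14772 + Z{\left(60 \right)}\right) = \left(\frac{8 - 188}{-188 + 54} + 17905\right) \left(-14772 + \frac{4}{5}\right) = \left(\frac{1}{-134} \left(-180\right) + 17905\right) \left(- \frac{73856}{5}\right) = \left(\left(- \frac{1}{134}\right) \left(-180\right) + 17905\right) \left(- \frac{73856}{5}\right) = \left(\frac{90}{67} + 17905\right) \left(- \frac{73856}{5}\right) = \frac{1199725}{67} \left(- \frac{73856}{5}\right) = - \frac{17721377920}{67}$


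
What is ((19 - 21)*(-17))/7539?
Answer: 34/7539 ≈ 0.0045099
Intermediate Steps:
((19 - 21)*(-17))/7539 = -2*(-17)*(1/7539) = 34*(1/7539) = 34/7539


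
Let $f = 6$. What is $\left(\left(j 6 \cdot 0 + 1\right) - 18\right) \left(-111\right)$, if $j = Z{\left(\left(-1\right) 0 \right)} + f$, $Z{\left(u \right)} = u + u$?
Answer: $1887$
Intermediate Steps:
$Z{\left(u \right)} = 2 u$
$j = 6$ ($j = 2 \left(\left(-1\right) 0\right) + 6 = 2 \cdot 0 + 6 = 0 + 6 = 6$)
$\left(\left(j 6 \cdot 0 + 1\right) - 18\right) \left(-111\right) = \left(\left(6 \cdot 6 \cdot 0 + 1\right) - 18\right) \left(-111\right) = \left(\left(36 \cdot 0 + 1\right) - 18\right) \left(-111\right) = \left(\left(0 + 1\right) - 18\right) \left(-111\right) = \left(1 - 18\right) \left(-111\right) = \left(-17\right) \left(-111\right) = 1887$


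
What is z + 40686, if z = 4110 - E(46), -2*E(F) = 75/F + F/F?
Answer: 4121353/92 ≈ 44797.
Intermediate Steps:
E(F) = -1/2 - 75/(2*F) (E(F) = -(75/F + F/F)/2 = -(75/F + 1)/2 = -(1 + 75/F)/2 = -1/2 - 75/(2*F))
z = 378241/92 (z = 4110 - (-75 - 1*46)/(2*46) = 4110 - (-75 - 46)/(2*46) = 4110 - (-121)/(2*46) = 4110 - 1*(-121/92) = 4110 + 121/92 = 378241/92 ≈ 4111.3)
z + 40686 = 378241/92 + 40686 = 4121353/92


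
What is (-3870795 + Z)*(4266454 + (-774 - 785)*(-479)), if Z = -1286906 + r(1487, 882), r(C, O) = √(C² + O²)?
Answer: -25856664018715 + 5013215*√2989093 ≈ -2.5848e+13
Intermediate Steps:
Z = -1286906 + √2989093 (Z = -1286906 + √(1487² + 882²) = -1286906 + √(2211169 + 777924) = -1286906 + √2989093 ≈ -1.2852e+6)
(-3870795 + Z)*(4266454 + (-774 - 785)*(-479)) = (-3870795 + (-1286906 + √2989093))*(4266454 + (-774 - 785)*(-479)) = (-5157701 + √2989093)*(4266454 - 1559*(-479)) = (-5157701 + √2989093)*(4266454 + 746761) = (-5157701 + √2989093)*5013215 = -25856664018715 + 5013215*√2989093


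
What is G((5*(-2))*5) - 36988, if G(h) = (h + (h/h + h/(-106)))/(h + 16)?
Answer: -33324902/901 ≈ -36987.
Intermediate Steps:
G(h) = (1 + 105*h/106)/(16 + h) (G(h) = (h + (1 + h*(-1/106)))/(16 + h) = (h + (1 - h/106))/(16 + h) = (1 + 105*h/106)/(16 + h))
G((5*(-2))*5) - 36988 = (106 + 105*((5*(-2))*5))/(106*(16 + (5*(-2))*5)) - 36988 = (106 + 105*(-10*5))/(106*(16 - 10*5)) - 36988 = (106 + 105*(-50))/(106*(16 - 50)) - 36988 = (1/106)*(106 - 5250)/(-34) - 36988 = (1/106)*(-1/34)*(-5144) - 36988 = 1286/901 - 36988 = -33324902/901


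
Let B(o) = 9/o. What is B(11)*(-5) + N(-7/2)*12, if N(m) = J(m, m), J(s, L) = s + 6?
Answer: 285/11 ≈ 25.909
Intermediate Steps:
J(s, L) = 6 + s
N(m) = 6 + m
B(11)*(-5) + N(-7/2)*12 = (9/11)*(-5) + (6 - 7/2)*12 = -45/11 + (5/2)*12 = -45/11 + 30 = 285/11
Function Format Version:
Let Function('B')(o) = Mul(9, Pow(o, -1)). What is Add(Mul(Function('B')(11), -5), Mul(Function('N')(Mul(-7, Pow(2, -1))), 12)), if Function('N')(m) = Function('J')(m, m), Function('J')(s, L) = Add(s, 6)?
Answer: Rational(285, 11) ≈ 25.909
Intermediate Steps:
Function('J')(s, L) = Add(6, s)
Function('N')(m) = Add(6, m)
Add(Mul(Function('B')(11), -5), Mul(Function('N')(Mul(-7, Pow(2, -1))), 12)) = Add(Mul(Mul(9, Pow(11, -1)), -5), Mul(Add(6, Mul(-7, Pow(2, -1))), 12)) = Add(Mul(Mul(9, Rational(1, 11)), -5), Mul(Add(6, Mul(-7, Rational(1, 2))), 12)) = Add(Mul(Rational(9, 11), -5), Mul(Add(6, Rational(-7, 2)), 12)) = Add(Rational(-45, 11), Mul(Rational(5, 2), 12)) = Add(Rational(-45, 11), 30) = Rational(285, 11)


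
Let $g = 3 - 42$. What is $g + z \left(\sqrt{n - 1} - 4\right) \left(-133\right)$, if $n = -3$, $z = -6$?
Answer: $-3231 + 1596 i \approx -3231.0 + 1596.0 i$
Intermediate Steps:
$g = -39$ ($g = 3 - 42 = -39$)
$g + z \left(\sqrt{n - 1} - 4\right) \left(-133\right) = -39 + - 6 \left(\sqrt{-3 - 1} - 4\right) \left(-133\right) = -39 + - 6 \left(\sqrt{-4} - 4\right) \left(-133\right) = -39 + - 6 \left(2 i - 4\right) \left(-133\right) = -39 + - 6 \left(-4 + 2 i\right) \left(-133\right) = -39 + \left(24 - 12 i\right) \left(-133\right) = -39 - \left(3192 - 1596 i\right) = -3231 + 1596 i$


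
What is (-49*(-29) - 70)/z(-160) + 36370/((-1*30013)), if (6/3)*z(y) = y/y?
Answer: 81058756/30013 ≈ 2700.8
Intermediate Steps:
z(y) = 1/2 (z(y) = (y/y)/2 = (1/2)*1 = 1/2)
(-49*(-29) - 70)/z(-160) + 36370/((-1*30013)) = (-49*(-29) - 70)/(1/2) + 36370/((-1*30013)) = (1421 - 70)*2 + 36370/(-30013) = 1351*2 + 36370*(-1/30013) = 2702 - 36370/30013 = 81058756/30013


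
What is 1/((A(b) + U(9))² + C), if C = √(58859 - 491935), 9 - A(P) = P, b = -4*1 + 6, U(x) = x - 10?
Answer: 9/108593 - I*√108269/217186 ≈ 8.2878e-5 - 0.001515*I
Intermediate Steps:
U(x) = -10 + x
b = 2 (b = -4 + 6 = 2)
A(P) = 9 - P
C = 2*I*√108269 (C = √(-433076) = 2*I*√108269 ≈ 658.08*I)
1/((A(b) + U(9))² + C) = 1/(((9 - 1*2) + (-10 + 9))² + 2*I*√108269) = 1/(((9 - 2) - 1)² + 2*I*√108269) = 1/((7 - 1)² + 2*I*√108269) = 1/(6² + 2*I*√108269) = 1/(36 + 2*I*√108269)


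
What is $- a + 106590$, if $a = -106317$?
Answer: $212907$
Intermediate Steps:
$- a + 106590 = \left(-1\right) \left(-106317\right) + 106590 = 106317 + 106590 = 212907$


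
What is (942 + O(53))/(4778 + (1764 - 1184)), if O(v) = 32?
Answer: 487/2679 ≈ 0.18178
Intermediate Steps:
(942 + O(53))/(4778 + (1764 - 1184)) = (942 + 32)/(4778 + (1764 - 1184)) = 974/(4778 + 580) = 974/5358 = 974*(1/5358) = 487/2679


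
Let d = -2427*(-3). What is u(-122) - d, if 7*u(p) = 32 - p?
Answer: -7259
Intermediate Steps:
u(p) = 32/7 - p/7 (u(p) = (32 - p)/7 = 32/7 - p/7)
d = 7281
u(-122) - d = (32/7 - ⅐*(-122)) - 1*7281 = (32/7 + 122/7) - 7281 = 22 - 7281 = -7259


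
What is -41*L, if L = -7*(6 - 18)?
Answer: -3444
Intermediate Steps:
L = 84 (L = -7*(-12) = 84)
-41*L = -41*84 = -3444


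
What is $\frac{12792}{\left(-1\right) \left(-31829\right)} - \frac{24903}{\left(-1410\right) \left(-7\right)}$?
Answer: $- \frac{4533201}{2137090} \approx -2.1212$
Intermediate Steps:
$\frac{12792}{\left(-1\right) \left(-31829\right)} - \frac{24903}{\left(-1410\right) \left(-7\right)} = \frac{12792}{31829} - \frac{24903}{9870} = 12792 \cdot \frac{1}{31829} - \frac{8301}{3290} = \frac{12792}{31829} - \frac{8301}{3290} = - \frac{4533201}{2137090}$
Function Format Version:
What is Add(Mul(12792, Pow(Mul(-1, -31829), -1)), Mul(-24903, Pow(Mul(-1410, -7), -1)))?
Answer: Rational(-4533201, 2137090) ≈ -2.1212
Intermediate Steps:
Add(Mul(12792, Pow(Mul(-1, -31829), -1)), Mul(-24903, Pow(Mul(-1410, -7), -1))) = Add(Mul(12792, Pow(31829, -1)), Mul(-24903, Pow(9870, -1))) = Add(Mul(12792, Rational(1, 31829)), Mul(-24903, Rational(1, 9870))) = Add(Rational(12792, 31829), Rational(-8301, 3290)) = Rational(-4533201, 2137090)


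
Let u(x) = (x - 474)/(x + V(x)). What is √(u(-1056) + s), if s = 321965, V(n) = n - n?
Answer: √623327045/44 ≈ 567.42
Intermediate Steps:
V(n) = 0
u(x) = (-474 + x)/x (u(x) = (x - 474)/(x + 0) = (-474 + x)/x)
√(u(-1056) + s) = √((-474 - 1056)/(-1056) + 321965) = √(-1/1056*(-1530) + 321965) = √(255/176 + 321965) = √(56666095/176) = √623327045/44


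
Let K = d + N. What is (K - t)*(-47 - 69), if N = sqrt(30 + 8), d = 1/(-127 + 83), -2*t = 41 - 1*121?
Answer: 51069/11 - 116*sqrt(38) ≈ 3927.6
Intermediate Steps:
t = 40 (t = -(41 - 1*121)/2 = -(41 - 121)/2 = -1/2*(-80) = 40)
d = -1/44 (d = 1/(-44) = -1/44 ≈ -0.022727)
N = sqrt(38) ≈ 6.1644
K = -1/44 + sqrt(38) ≈ 6.1417
(K - t)*(-47 - 69) = ((-1/44 + sqrt(38)) - 1*40)*(-47 - 69) = ((-1/44 + sqrt(38)) - 40)*(-116) = (-1761/44 + sqrt(38))*(-116) = 51069/11 - 116*sqrt(38)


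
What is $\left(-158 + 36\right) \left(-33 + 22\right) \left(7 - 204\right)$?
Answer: $-264374$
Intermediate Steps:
$\left(-158 + 36\right) \left(-33 + 22\right) \left(7 - 204\right) = - 122 \left(\left(-11\right) \left(-197\right)\right) = \left(-122\right) 2167 = -264374$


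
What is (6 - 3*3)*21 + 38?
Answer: -25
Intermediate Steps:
(6 - 3*3)*21 + 38 = (6 - 9)*21 + 38 = -3*21 + 38 = -63 + 38 = -25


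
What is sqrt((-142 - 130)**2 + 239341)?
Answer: 5*sqrt(12533) ≈ 559.75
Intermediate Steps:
sqrt((-142 - 130)**2 + 239341) = sqrt((-272)**2 + 239341) = sqrt(73984 + 239341) = sqrt(313325) = 5*sqrt(12533)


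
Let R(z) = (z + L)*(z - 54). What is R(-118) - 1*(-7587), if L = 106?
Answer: 9651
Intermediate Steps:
R(z) = (-54 + z)*(106 + z) (R(z) = (z + 106)*(z - 54) = (106 + z)*(-54 + z) = (-54 + z)*(106 + z))
R(-118) - 1*(-7587) = (-5724 + (-118)² + 52*(-118)) - 1*(-7587) = (-5724 + 13924 - 6136) + 7587 = 2064 + 7587 = 9651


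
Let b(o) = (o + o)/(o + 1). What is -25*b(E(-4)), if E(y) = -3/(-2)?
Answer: -30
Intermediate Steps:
E(y) = 3/2 (E(y) = -3*(-1/2) = 3/2)
b(o) = 2*o/(1 + o) (b(o) = (2*o)/(1 + o) = 2*o/(1 + o))
-25*b(E(-4)) = -50*3/(2*(1 + 3/2)) = -50*3/(2*5/2) = -50*3*2/(2*5) = -25*6/5 = -30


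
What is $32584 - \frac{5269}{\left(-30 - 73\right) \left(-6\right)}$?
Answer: $\frac{20131643}{618} \approx 32575.0$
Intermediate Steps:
$32584 - \frac{5269}{\left(-30 - 73\right) \left(-6\right)} = 32584 - \frac{5269}{\left(-103\right) \left(-6\right)} = 32584 - \frac{5269}{618} = \frac{20131643}{618}$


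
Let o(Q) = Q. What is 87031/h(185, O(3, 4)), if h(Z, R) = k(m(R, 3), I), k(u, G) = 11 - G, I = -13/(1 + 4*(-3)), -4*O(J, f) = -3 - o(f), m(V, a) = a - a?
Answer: 957341/108 ≈ 8864.3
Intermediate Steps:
m(V, a) = 0
O(J, f) = ¾ + f/4 (O(J, f) = -(-3 - f)/4 = ¾ + f/4)
I = 13/11 (I = -13/(1 - 12) = -13/(-11) = -13*(-1/11) = 13/11 ≈ 1.1818)
h(Z, R) = 108/11 (h(Z, R) = 11 - 1*13/11 = 11 - 13/11 = 108/11)
87031/h(185, O(3, 4)) = 87031/(108/11) = 87031*(11/108) = 957341/108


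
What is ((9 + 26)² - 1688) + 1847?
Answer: 1384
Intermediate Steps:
((9 + 26)² - 1688) + 1847 = (35² - 1688) + 1847 = (1225 - 1688) + 1847 = -463 + 1847 = 1384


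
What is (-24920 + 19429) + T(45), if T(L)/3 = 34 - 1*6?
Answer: -5407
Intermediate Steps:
T(L) = 84 (T(L) = 3*(34 - 1*6) = 3*(34 - 6) = 3*28 = 84)
(-24920 + 19429) + T(45) = (-24920 + 19429) + 84 = -5491 + 84 = -5407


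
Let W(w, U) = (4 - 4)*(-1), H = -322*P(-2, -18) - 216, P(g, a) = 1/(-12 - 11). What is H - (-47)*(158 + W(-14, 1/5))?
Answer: 7224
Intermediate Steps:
P(g, a) = -1/23 (P(g, a) = 1/(-23) = -1/23)
H = -202 (H = -322*(-1/23) - 216 = 14 - 216 = -202)
W(w, U) = 0 (W(w, U) = 0*(-1) = 0)
H - (-47)*(158 + W(-14, 1/5)) = -202 - (-47)*(158 + 0) = -202 - (-47)*158 = -202 - 1*(-7426) = -202 + 7426 = 7224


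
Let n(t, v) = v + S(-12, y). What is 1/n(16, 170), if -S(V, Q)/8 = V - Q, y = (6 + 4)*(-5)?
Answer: -1/134 ≈ -0.0074627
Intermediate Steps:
y = -50 (y = 10*(-5) = -50)
S(V, Q) = -8*V + 8*Q (S(V, Q) = -8*(V - Q) = -8*V + 8*Q)
n(t, v) = -304 + v (n(t, v) = v + (-8*(-12) + 8*(-50)) = v + (96 - 400) = v - 304 = -304 + v)
1/n(16, 170) = 1/(-304 + 170) = 1/(-134) = -1/134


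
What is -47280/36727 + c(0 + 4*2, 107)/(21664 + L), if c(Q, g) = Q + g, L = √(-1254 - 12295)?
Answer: 5*(-9456*√13549 + 204010063*I)/(36727*(√13549 - 21664*I)) ≈ -1.282 - 2.8521e-5*I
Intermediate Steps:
L = I*√13549 (L = √(-13549) = I*√13549 ≈ 116.4*I)
-47280/36727 + c(0 + 4*2, 107)/(21664 + L) = -47280/36727 + ((0 + 4*2) + 107)/(21664 + I*√13549) = -47280*1/36727 + ((0 + 8) + 107)/(21664 + I*√13549) = -47280/36727 + (8 + 107)/(21664 + I*√13549) = -47280/36727 + 115/(21664 + I*√13549)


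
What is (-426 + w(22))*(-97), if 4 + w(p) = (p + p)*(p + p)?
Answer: -146082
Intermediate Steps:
w(p) = -4 + 4*p**2 (w(p) = -4 + (p + p)*(p + p) = -4 + (2*p)*(2*p) = -4 + 4*p**2)
(-426 + w(22))*(-97) = (-426 + (-4 + 4*22**2))*(-97) = (-426 + (-4 + 4*484))*(-97) = (-426 + (-4 + 1936))*(-97) = (-426 + 1932)*(-97) = 1506*(-97) = -146082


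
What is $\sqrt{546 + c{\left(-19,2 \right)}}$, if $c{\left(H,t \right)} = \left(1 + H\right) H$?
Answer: $2 \sqrt{222} \approx 29.799$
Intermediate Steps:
$c{\left(H,t \right)} = H \left(1 + H\right)$
$\sqrt{546 + c{\left(-19,2 \right)}} = \sqrt{546 - 19 \left(1 - 19\right)} = \sqrt{546 - -342} = \sqrt{546 + 342} = \sqrt{888} = 2 \sqrt{222}$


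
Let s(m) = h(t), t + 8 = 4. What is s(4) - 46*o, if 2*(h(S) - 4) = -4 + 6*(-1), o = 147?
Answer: -6763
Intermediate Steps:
t = -4 (t = -8 + 4 = -4)
h(S) = -1 (h(S) = 4 + (-4 + 6*(-1))/2 = 4 + (-4 - 6)/2 = 4 + (1/2)*(-10) = 4 - 5 = -1)
s(m) = -1
s(4) - 46*o = -1 - 46*147 = -1 - 6762 = -6763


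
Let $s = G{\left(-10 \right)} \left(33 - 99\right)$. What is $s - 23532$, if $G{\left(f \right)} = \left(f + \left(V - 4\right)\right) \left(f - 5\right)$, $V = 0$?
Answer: $-37392$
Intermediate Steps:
$G{\left(f \right)} = \left(-5 + f\right) \left(-4 + f\right)$ ($G{\left(f \right)} = \left(f + \left(0 - 4\right)\right) \left(f - 5\right) = \left(f + \left(0 - 4\right)\right) \left(-5 + f\right) = \left(f - 4\right) \left(-5 + f\right) = \left(-4 + f\right) \left(-5 + f\right) = \left(-5 + f\right) \left(-4 + f\right)$)
$s = -13860$ ($s = \left(20 + \left(-10\right)^{2} - -90\right) \left(33 - 99\right) = \left(20 + 100 + 90\right) \left(-66\right) = 210 \left(-66\right) = -13860$)
$s - 23532 = -13860 - 23532 = -37392$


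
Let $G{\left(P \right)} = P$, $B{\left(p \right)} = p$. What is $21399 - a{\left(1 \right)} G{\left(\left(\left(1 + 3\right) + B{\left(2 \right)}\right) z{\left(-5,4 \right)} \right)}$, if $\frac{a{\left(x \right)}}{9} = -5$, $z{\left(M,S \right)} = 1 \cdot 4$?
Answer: $22479$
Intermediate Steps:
$z{\left(M,S \right)} = 4$
$a{\left(x \right)} = -45$ ($a{\left(x \right)} = 9 \left(-5\right) = -45$)
$21399 - a{\left(1 \right)} G{\left(\left(\left(1 + 3\right) + B{\left(2 \right)}\right) z{\left(-5,4 \right)} \right)} = 21399 - - 45 \left(\left(1 + 3\right) + 2\right) 4 = 21399 - - 45 \left(4 + 2\right) 4 = 21399 - - 45 \cdot 6 \cdot 4 = 21399 - \left(-45\right) 24 = 21399 - -1080 = 21399 + 1080 = 22479$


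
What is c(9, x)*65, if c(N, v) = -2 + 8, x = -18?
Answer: 390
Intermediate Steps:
c(N, v) = 6
c(9, x)*65 = 6*65 = 390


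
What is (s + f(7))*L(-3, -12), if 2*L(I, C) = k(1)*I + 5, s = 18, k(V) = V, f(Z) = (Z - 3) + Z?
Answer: 29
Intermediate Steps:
f(Z) = -3 + 2*Z (f(Z) = (-3 + Z) + Z = -3 + 2*Z)
L(I, C) = 5/2 + I/2 (L(I, C) = (1*I + 5)/2 = (I + 5)/2 = (5 + I)/2 = 5/2 + I/2)
(s + f(7))*L(-3, -12) = (18 + (-3 + 2*7))*(5/2 + (1/2)*(-3)) = (18 + (-3 + 14))*(5/2 - 3/2) = (18 + 11)*1 = 29*1 = 29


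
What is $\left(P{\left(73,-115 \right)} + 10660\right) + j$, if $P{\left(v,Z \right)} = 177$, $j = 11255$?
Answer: $22092$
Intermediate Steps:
$\left(P{\left(73,-115 \right)} + 10660\right) + j = \left(177 + 10660\right) + 11255 = 10837 + 11255 = 22092$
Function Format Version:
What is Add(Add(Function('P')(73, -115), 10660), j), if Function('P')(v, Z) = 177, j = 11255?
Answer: 22092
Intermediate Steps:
Add(Add(Function('P')(73, -115), 10660), j) = Add(Add(177, 10660), 11255) = Add(10837, 11255) = 22092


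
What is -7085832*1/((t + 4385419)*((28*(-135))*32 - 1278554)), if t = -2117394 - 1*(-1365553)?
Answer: 136266/97793140021 ≈ 1.3934e-6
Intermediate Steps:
t = -751841 (t = -2117394 + 1365553 = -751841)
-7085832*1/((t + 4385419)*((28*(-135))*32 - 1278554)) = -7085832*1/((-751841 + 4385419)*((28*(-135))*32 - 1278554)) = -7085832*1/(3633578*(-3780*32 - 1278554)) = -7085832*1/(3633578*(-120960 - 1278554)) = -7085832/(3633578*(-1399514)) = -7085832/(-5085243281092) = -7085832*(-1/5085243281092) = 136266/97793140021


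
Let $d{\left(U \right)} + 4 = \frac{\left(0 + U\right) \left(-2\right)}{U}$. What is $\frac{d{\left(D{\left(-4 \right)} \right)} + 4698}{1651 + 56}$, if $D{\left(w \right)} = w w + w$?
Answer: $\frac{1564}{569} \approx 2.7487$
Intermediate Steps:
$D{\left(w \right)} = w + w^{2}$ ($D{\left(w \right)} = w^{2} + w = w + w^{2}$)
$d{\left(U \right)} = -6$ ($d{\left(U \right)} = -4 + \frac{\left(0 + U\right) \left(-2\right)}{U} = -4 + \frac{U \left(-2\right)}{U} = -4 + \frac{\left(-2\right) U}{U} = -4 - 2 = -6$)
$\frac{d{\left(D{\left(-4 \right)} \right)} + 4698}{1651 + 56} = \frac{-6 + 4698}{1651 + 56} = \frac{4692}{1707} = 4692 \cdot \frac{1}{1707} = \frac{1564}{569}$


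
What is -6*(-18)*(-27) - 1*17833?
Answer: -20749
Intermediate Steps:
-6*(-18)*(-27) - 1*17833 = 108*(-27) - 17833 = -2916 - 17833 = -20749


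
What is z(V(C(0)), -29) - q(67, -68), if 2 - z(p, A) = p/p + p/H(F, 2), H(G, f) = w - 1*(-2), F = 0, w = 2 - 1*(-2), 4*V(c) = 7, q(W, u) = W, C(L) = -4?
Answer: -1591/24 ≈ -66.292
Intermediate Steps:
V(c) = 7/4 (V(c) = (¼)*7 = 7/4)
w = 4 (w = 2 + 2 = 4)
H(G, f) = 6 (H(G, f) = 4 - 1*(-2) = 4 + 2 = 6)
z(p, A) = 1 - p/6 (z(p, A) = 2 - (p/p + p/6) = 2 - (1 + p*(⅙)) = 2 - (1 + p/6) = 2 + (-1 - p/6) = 1 - p/6)
z(V(C(0)), -29) - q(67, -68) = (1 - ⅙*7/4) - 1*67 = (1 - 7/24) - 67 = 17/24 - 67 = -1591/24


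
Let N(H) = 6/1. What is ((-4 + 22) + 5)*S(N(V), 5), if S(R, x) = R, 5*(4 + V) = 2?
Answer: 138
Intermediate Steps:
V = -18/5 (V = -4 + (⅕)*2 = -4 + ⅖ = -18/5 ≈ -3.6000)
N(H) = 6 (N(H) = 6*1 = 6)
((-4 + 22) + 5)*S(N(V), 5) = ((-4 + 22) + 5)*6 = (18 + 5)*6 = 23*6 = 138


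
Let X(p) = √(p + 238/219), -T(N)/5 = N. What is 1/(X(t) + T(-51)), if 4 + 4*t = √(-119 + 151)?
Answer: 1/(255 + √(4161 + 47961*√2)/219) ≈ 0.0039028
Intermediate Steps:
T(N) = -5*N
t = -1 + √2 (t = -1 + √(-119 + 151)/4 = -1 + √32/4 = -1 + (4*√2)/4 = -1 + √2 ≈ 0.41421)
X(p) = √(238/219 + p) (X(p) = √(p + 238*(1/219)) = √(p + 238/219) = √(238/219 + p))
1/(X(t) + T(-51)) = 1/(√(52122 + 47961*(-1 + √2))/219 - 5*(-51)) = 1/(√(52122 + (-47961 + 47961*√2))/219 + 255) = 1/(√(4161 + 47961*√2)/219 + 255) = 1/(255 + √(4161 + 47961*√2)/219)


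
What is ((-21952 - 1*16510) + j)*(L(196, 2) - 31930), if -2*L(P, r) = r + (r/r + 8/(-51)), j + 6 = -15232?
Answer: 29150194750/17 ≈ 1.7147e+9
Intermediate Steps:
j = -15238 (j = -6 - 15232 = -15238)
L(P, r) = -43/102 - r/2 (L(P, r) = -(r + (r/r + 8/(-51)))/2 = -(r + (1 + 8*(-1/51)))/2 = -(r + (1 - 8/51))/2 = -(r + 43/51)/2 = -(43/51 + r)/2 = -43/102 - r/2)
((-21952 - 1*16510) + j)*(L(196, 2) - 31930) = ((-21952 - 1*16510) - 15238)*((-43/102 - ½*2) - 31930) = ((-21952 - 16510) - 15238)*((-43/102 - 1) - 31930) = (-38462 - 15238)*(-145/102 - 31930) = -53700*(-3257005/102) = 29150194750/17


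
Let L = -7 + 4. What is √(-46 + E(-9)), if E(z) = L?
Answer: 7*I ≈ 7.0*I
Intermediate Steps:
L = -3
E(z) = -3
√(-46 + E(-9)) = √(-46 - 3) = √(-49) = 7*I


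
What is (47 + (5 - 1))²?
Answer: 2601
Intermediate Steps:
(47 + (5 - 1))² = (47 + 4)² = 51² = 2601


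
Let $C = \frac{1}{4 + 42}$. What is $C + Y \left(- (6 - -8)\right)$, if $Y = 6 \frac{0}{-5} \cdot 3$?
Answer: $\frac{1}{46} \approx 0.021739$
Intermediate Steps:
$C = \frac{1}{46} \approx 0.021739$
$Y = 0$ ($Y = 6 \cdot 0 \left(- \frac{1}{5}\right) 3 = 6 \cdot 0 \cdot 3 = 0 \cdot 3 = 0$)
$C + Y \left(- (6 - -8)\right) = \frac{1}{46} + 0 \left(- (6 - -8)\right) = \frac{1}{46} + 0 \left(- (6 + 8)\right) = \frac{1}{46} + 0 \left(\left(-1\right) 14\right) = \frac{1}{46} + 0 \left(-14\right) = \frac{1}{46} + 0 = \frac{1}{46}$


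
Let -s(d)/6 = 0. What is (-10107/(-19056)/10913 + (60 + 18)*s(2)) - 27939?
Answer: -1936714042695/69319376 ≈ -27939.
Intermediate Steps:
s(d) = 0 (s(d) = -6*0 = 0)
(-10107/(-19056)/10913 + (60 + 18)*s(2)) - 27939 = (-10107/(-19056)/10913 + (60 + 18)*0) - 27939 = (-10107*(-1/19056)*(1/10913) + 78*0) - 27939 = ((3369/6352)*(1/10913) + 0) - 27939 = (3369/69319376 + 0) - 27939 = 3369/69319376 - 27939 = -1936714042695/69319376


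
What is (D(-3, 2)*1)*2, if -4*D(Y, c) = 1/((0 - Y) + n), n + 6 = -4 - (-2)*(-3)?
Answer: 1/26 ≈ 0.038462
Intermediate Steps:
n = -16 (n = -6 + (-4 - (-2)*(-3)) = -6 + (-4 - 1*6) = -6 + (-4 - 6) = -6 - 10 = -16)
D(Y, c) = -1/(4*(-16 - Y)) (D(Y, c) = -1/(4*((0 - Y) - 16)) = -1/(4*(-Y - 16)) = -1/(4*(-16 - Y)))
(D(-3, 2)*1)*2 = ((1/(4*(16 - 3)))*1)*2 = (((1/4)/13)*1)*2 = (((1/4)*(1/13))*1)*2 = ((1/52)*1)*2 = (1/52)*2 = 1/26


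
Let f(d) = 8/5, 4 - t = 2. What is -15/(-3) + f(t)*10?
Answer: 21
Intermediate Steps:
t = 2 (t = 4 - 1*2 = 4 - 2 = 2)
f(d) = 8/5 (f(d) = 8*(⅕) = 8/5)
-15/(-3) + f(t)*10 = -15/(-3) + (8/5)*10 = -15*(-⅓) + 16 = 5 + 16 = 21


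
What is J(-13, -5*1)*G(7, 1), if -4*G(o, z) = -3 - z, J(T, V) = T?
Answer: -13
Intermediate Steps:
G(o, z) = ¾ + z/4 (G(o, z) = -(-3 - z)/4 = ¾ + z/4)
J(-13, -5*1)*G(7, 1) = -13*(¾ + (¼)*1) = -13*(¾ + ¼) = -13*1 = -13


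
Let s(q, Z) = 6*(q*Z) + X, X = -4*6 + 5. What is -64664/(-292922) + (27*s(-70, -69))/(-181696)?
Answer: -108650144495/26611377856 ≈ -4.0828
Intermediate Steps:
X = -19 (X = -24 + 5 = -19)
s(q, Z) = -19 + 6*Z*q (s(q, Z) = 6*(q*Z) - 19 = 6*(Z*q) - 19 = 6*Z*q - 19 = -19 + 6*Z*q)
-64664/(-292922) + (27*s(-70, -69))/(-181696) = -64664/(-292922) + (27*(-19 + 6*(-69)*(-70)))/(-181696) = -64664*(-1/292922) + (27*(-19 + 28980))*(-1/181696) = 32332/146461 + (27*28961)*(-1/181696) = 32332/146461 + 781947*(-1/181696) = 32332/146461 - 781947/181696 = -108650144495/26611377856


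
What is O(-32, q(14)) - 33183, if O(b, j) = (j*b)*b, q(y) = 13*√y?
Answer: -33183 + 13312*√14 ≈ 16626.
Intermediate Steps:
O(b, j) = j*b² (O(b, j) = (b*j)*b = j*b²)
O(-32, q(14)) - 33183 = (13*√14)*(-32)² - 33183 = (13*√14)*1024 - 33183 = 13312*√14 - 33183 = -33183 + 13312*√14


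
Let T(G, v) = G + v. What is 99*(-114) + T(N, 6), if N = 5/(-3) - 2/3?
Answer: -33847/3 ≈ -11282.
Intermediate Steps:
N = -7/3 (N = 5*(-1/3) - 2*1/3 = -5/3 - 2/3 = -7/3 ≈ -2.3333)
99*(-114) + T(N, 6) = 99*(-114) + (-7/3 + 6) = -11286 + 11/3 = -33847/3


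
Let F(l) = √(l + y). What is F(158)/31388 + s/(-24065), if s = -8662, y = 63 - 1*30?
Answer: 8662/24065 + √191/31388 ≈ 0.36038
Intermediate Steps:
y = 33 (y = 63 - 30 = 33)
F(l) = √(33 + l) (F(l) = √(l + 33) = √(33 + l))
F(158)/31388 + s/(-24065) = √(33 + 158)/31388 - 8662/(-24065) = √191*(1/31388) - 8662*(-1/24065) = √191/31388 + 8662/24065 = 8662/24065 + √191/31388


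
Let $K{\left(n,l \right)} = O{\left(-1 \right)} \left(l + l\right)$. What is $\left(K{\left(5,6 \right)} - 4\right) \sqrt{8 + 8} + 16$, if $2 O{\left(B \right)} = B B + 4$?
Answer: $120$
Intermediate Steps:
$O{\left(B \right)} = 2 + \frac{B^{2}}{2}$ ($O{\left(B \right)} = \frac{B B + 4}{2} = \frac{B^{2} + 4}{2} = \frac{4 + B^{2}}{2} = 2 + \frac{B^{2}}{2}$)
$K{\left(n,l \right)} = 5 l$ ($K{\left(n,l \right)} = \left(2 + \frac{\left(-1\right)^{2}}{2}\right) \left(l + l\right) = \left(2 + \frac{1}{2} \cdot 1\right) 2 l = \left(2 + \frac{1}{2}\right) 2 l = \frac{5 \cdot 2 l}{2} = 5 l$)
$\left(K{\left(5,6 \right)} - 4\right) \sqrt{8 + 8} + 16 = \left(5 \cdot 6 - 4\right) \sqrt{8 + 8} + 16 = \left(30 - 4\right) \sqrt{16} + 16 = 26 \cdot 4 + 16 = 104 + 16 = 120$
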